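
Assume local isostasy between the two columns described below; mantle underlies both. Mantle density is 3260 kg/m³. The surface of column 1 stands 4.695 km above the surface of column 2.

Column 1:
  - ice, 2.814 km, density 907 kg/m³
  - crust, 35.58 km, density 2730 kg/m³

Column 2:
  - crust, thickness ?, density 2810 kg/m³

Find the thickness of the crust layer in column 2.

Take the compensation level at the base of the deeper column (depth z_c below the surface of column 1) and equate Σ ρ_i t_i down to z_c; mantle fills any gap and the z_c terms cancel.
Column 1: 2.814×907 + 35.58×2730 + (z_c − 38.394)×3260
Column 2: 4.695×0 + x×2810 + (z_c − 4.695 − 0 − x)×3260
The z_c×3260 term appears on both sides and cancels. Collect the known terms of each column as K = Σ(ρt)_known − 3260 × (depth of known layers): K_1 = 99685.698 − 3260×38.394 = −25478.742; K_2 = 0 − 3260×(4.695 + 0) = −15305.7.
Balance: K_1 = K_2 − x×(3260 − 2810), so x = (K_2 − K_1)/(3260 − 2810) = 10173/450 = 22.6 km.

22.6 km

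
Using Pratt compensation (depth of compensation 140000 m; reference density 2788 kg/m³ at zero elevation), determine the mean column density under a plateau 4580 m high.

Pratt balance: ρ_ref D = ρ (D + h).
ρ = ρ_ref D/(D + h) = 2788 × 140000 m/(140000 m + 4580 m) = 2700 kg/m³.

2700 kg/m³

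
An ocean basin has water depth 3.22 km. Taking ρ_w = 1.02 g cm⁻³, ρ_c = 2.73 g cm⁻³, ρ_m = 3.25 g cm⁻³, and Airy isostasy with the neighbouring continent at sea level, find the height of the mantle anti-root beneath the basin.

10.6 km

Isostatic balance requires: replacing crust with seawater at the top is compensated by replacing crust with mantle at the base: d (ρ_c − ρ_w) = a (ρ_m − ρ_c).
a = d (ρ_c − ρ_w)/(ρ_m − ρ_c) = 3.22 km × 1.71/0.52 = 10.6 km.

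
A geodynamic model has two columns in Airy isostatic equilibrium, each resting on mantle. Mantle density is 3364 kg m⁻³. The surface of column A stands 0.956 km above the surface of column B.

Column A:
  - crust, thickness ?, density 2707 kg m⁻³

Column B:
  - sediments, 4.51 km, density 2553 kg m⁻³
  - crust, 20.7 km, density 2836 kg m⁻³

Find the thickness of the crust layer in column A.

Take the compensation level at the base of the deeper column (depth z_c below the surface of column A) and equate Σ ρ_i t_i down to z_c; mantle fills any gap and the z_c terms cancel.
Column A: x×2707 + (z_c − 0 − x)×3364
Column B: 0.956×0 + 4.51×2553 + 20.7×2836 + (z_c − 0.956 − 25.21)×3364
The z_c×3364 term appears on both sides and cancels. Collect the known terms of each column as K = Σ(ρt)_known − 3364 × (depth of known layers): K_A = 0 − 3364×0 = 0; K_B = 70219.23 − 3364×(0.956 + 25.21) = −17803.194.
Balance: K_A − x×(3364 − 2707) = K_B, so x = (K_A − K_B)/(3364 − 2707) = 17803.2/657 = 27.1 km.

27.1 km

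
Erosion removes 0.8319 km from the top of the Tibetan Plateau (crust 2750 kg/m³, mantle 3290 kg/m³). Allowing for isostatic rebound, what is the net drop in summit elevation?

Rebound u = e ρ_c/ρ_m = 0.8319 km × 2750/3290 = 0.6954 km.
Net surface drop = e − u = 0.8319 km − 0.6954 km = e (ρ_m − ρ_c)/ρ_m = 0.137 km.

0.137 km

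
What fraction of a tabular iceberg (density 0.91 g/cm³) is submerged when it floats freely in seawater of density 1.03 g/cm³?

Submerged fraction = ρ_obj/ρ_fluid = 0.91/1.03 = 0.883.

0.883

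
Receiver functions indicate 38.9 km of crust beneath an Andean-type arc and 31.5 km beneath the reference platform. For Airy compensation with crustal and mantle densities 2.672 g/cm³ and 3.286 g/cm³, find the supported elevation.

Excess crust Δ = 38.9 km − 31.5 km = 7.4 km, split between elevation h and root r with h + r = Δ.
Airy balance ρ_c h = (ρ_m − ρ_c) r gives r = h ρ_c/(ρ_m − ρ_c), so h (1 + ρ_c/(ρ_m − ρ_c)) = Δ, i.e. h = Δ (ρ_m − ρ_c)/ρ_m.
h = 7.4 km × 0.614/3.286 = 1.38 km.

1.38 km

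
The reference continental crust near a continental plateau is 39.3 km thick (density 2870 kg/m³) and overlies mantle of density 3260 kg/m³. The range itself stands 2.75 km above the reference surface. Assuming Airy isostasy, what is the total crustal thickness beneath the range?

Root depth r = h ρ_c / (ρ_m − ρ_c) = 2.75 km × 2870 / 390 = 20.24 km.
Total thickness = T + h + r = 39.3 km + 2.75 km + 20.24 km = 62.3 km.

62.3 km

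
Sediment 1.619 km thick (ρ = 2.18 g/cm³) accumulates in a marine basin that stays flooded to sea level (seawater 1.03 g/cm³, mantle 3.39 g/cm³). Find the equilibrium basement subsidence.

Submarine loading: the sediment displaces seawater, and the subsidence is in turn flooded, so s (ρ_m − ρ_w) = t (ρ_sed − ρ_w).
s = 1.619 km × (2.18 − 1.03) / (3.39 − 1.03) = 0.789 km.

0.789 km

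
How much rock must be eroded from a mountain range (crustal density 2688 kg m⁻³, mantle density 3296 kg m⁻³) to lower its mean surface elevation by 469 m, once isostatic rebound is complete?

2540 m

Net drop Δ = e − u = e − e ρ_c/ρ_m = e (ρ_m − ρ_c)/ρ_m.
e = Δ ρ_m/(ρ_m − ρ_c) = 469 m × 3296/608 = 2540 m.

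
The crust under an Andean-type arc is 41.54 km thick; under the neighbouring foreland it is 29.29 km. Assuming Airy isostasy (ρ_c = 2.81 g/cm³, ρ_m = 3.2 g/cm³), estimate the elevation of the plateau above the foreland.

Excess crust Δ = 41.54 km − 29.29 km = 12.25 km, split between elevation h and root r with h + r = Δ.
Airy balance ρ_c h = (ρ_m − ρ_c) r gives r = h ρ_c/(ρ_m − ρ_c), so h (1 + ρ_c/(ρ_m − ρ_c)) = Δ, i.e. h = Δ (ρ_m − ρ_c)/ρ_m.
h = 12.25 km × 0.39/3.2 = 1.49 km.

1.49 km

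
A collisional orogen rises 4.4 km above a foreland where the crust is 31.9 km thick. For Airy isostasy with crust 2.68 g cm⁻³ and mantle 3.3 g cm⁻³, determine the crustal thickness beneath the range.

Root depth r = h ρ_c / (ρ_m − ρ_c) = 4.4 km × 2.68 / 0.62 = 19.02 km.
Total thickness = T + h + r = 31.9 km + 4.4 km + 19.02 km = 55.3 km.

55.3 km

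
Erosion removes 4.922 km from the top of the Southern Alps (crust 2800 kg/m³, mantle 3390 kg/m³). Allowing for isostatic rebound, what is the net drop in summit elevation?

0.857 km

Rebound u = e ρ_c/ρ_m = 4.922 km × 2800/3390 = 4.065 km.
Net surface drop = e − u = 4.922 km − 4.065 km = e (ρ_m − ρ_c)/ρ_m = 0.857 km.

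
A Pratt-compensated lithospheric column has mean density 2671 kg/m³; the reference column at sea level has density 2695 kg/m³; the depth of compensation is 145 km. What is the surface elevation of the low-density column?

ρ_ref D = ρ (D + h) → h = D (ρ_ref − ρ)/ρ.
h = 145 km × (2695 − 2671)/2671 = 1.3 km.

1.3 km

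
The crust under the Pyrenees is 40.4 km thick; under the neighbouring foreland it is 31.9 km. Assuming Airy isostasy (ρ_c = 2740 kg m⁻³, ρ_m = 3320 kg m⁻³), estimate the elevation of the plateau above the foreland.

Excess crust Δ = 40.4 km − 31.9 km = 8.5 km, split between elevation h and root r with h + r = Δ.
Airy balance ρ_c h = (ρ_m − ρ_c) r gives r = h ρ_c/(ρ_m − ρ_c), so h (1 + ρ_c/(ρ_m − ρ_c)) = Δ, i.e. h = Δ (ρ_m − ρ_c)/ρ_m.
h = 8.5 km × 580/3320 = 1.48 km.

1.48 km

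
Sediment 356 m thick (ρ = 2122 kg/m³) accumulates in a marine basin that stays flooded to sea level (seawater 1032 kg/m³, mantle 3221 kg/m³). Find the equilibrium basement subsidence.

177 m

Submarine loading: the sediment displaces seawater, and the subsidence is in turn flooded, so s (ρ_m − ρ_w) = t (ρ_sed − ρ_w).
s = 356 m × (2122 − 1032) / (3221 − 1032) = 177 m.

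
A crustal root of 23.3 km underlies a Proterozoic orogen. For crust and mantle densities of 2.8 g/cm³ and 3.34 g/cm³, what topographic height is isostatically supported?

4.49 km

By Archimedes' principle applied to the lithosphere: ρ_c h = (ρ_m − ρ_c) r.
h = r (ρ_m − ρ_c) / ρ_c = 23.3 km × (3.34 − 2.8) / 2.8 = 4.49 km.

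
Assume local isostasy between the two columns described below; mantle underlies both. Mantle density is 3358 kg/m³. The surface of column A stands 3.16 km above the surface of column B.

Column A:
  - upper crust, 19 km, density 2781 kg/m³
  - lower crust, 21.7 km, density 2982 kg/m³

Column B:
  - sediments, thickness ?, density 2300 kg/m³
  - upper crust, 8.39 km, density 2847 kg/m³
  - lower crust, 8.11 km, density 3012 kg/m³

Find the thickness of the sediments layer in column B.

1.34 km

Take the compensation level at the base of the deeper column (depth z_c below the surface of column A) and equate Σ ρ_i t_i down to z_c; mantle fills any gap and the z_c terms cancel.
Column A: 19×2781 + 21.7×2982 + (z_c − 40.7)×3358
Column B: 3.16×0 + x×2300 + 8.39×2847 + 8.11×3012 + (z_c − 3.16 − 16.5 − x)×3358
The z_c×3358 term appears on both sides and cancels. Collect the known terms of each column as K = Σ(ρt)_known − 3358 × (depth of known layers): K_A = 117548.4 − 3358×40.7 = −19122.2; K_B = 48313.65 − 3358×(3.16 + 16.5) = −17704.63.
Balance: K_A = K_B − x×(3358 − 2300), so x = (K_B − K_A)/(3358 − 2300) = 1417.57/1058 = 1.34 km.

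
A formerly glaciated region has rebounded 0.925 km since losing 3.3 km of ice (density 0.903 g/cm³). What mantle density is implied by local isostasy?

3.22 g/cm³

ρ_m = ρ_ice t / u = 0.903 × 3.3 km/0.925 km = 3.22 g/cm³.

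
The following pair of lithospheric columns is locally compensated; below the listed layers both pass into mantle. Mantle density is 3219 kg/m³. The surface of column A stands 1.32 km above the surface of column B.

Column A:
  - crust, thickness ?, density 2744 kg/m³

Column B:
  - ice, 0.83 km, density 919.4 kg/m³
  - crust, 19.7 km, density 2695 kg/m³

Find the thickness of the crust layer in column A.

Take the compensation level at the base of the deeper column (depth z_c below the surface of column A) and equate Σ ρ_i t_i down to z_c; mantle fills any gap and the z_c terms cancel.
Column A: x×2744 + (z_c − 0 − x)×3219
Column B: 1.32×0 + 0.83×919.4 + 19.7×2695 + (z_c − 1.32 − 20.53)×3219
The z_c×3219 term appears on both sides and cancels. Collect the known terms of each column as K = Σ(ρt)_known − 3219 × (depth of known layers): K_A = 0 − 3219×0 = 0; K_B = 53854.602 − 3219×(1.32 + 20.53) = −16480.548.
Balance: K_A − x×(3219 − 2744) = K_B, so x = (K_A − K_B)/(3219 − 2744) = 16480.5/475 = 34.7 km.

34.7 km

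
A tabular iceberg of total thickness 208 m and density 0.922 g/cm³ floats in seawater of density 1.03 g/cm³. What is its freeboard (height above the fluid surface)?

Floating equilibrium: submerged depth d = t ρ_obj/ρ_fluid = 208 m × 0.922/1.03 = 186.2 m.
Freeboard = t − d = 208 m − 186.2 m = 21.8 m.

21.8 m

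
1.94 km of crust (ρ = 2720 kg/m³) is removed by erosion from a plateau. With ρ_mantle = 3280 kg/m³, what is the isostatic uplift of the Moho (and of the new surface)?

Unloading: uplift u = e ρ_c/ρ_m = 1.94 km × 2720/3280 = 1.61 km.

1.61 km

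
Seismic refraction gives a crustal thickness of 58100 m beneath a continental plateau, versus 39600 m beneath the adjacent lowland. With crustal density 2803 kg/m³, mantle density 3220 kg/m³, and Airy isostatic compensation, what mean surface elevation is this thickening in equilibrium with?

2400 m

Excess crust Δ = 58100 m − 39600 m = 18500 m, split between elevation h and root r with h + r = Δ.
Airy balance ρ_c h = (ρ_m − ρ_c) r gives r = h ρ_c/(ρ_m − ρ_c), so h (1 + ρ_c/(ρ_m − ρ_c)) = Δ, i.e. h = Δ (ρ_m − ρ_c)/ρ_m.
h = 18500 m × 417/3220 = 2400 m.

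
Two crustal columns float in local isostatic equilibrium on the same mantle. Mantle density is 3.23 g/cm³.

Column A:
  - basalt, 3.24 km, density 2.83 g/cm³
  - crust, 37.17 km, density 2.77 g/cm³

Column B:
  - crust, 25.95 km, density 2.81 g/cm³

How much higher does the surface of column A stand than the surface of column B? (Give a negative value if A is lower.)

For any compensation level in the mantle, the mantle terms cancel and isostasy reduces to e = (Σt_A − Σt_B) − (Σ(ρt)_A − Σ(ρt)_B) / ρ_m.
Σt_A = 40.41 km; Σt_B = 25.95 km; Σ(ρt)_A = 112.1301; Σ(ρt)_B = 72.9195 (in km·g/cm³).
e = (40.41 − 25.95) − (112.1301 − 72.9195) / 3.23 = 2.32 km.

2.32 km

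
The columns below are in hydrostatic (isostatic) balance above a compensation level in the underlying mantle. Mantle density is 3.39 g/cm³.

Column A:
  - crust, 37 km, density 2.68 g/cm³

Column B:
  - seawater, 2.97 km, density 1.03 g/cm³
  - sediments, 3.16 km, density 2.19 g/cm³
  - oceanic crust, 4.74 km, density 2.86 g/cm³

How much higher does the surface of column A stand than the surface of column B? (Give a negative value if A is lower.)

For any compensation level in the mantle, the mantle terms cancel and isostasy reduces to e = (Σt_A − Σt_B) − (Σ(ρt)_A − Σ(ρt)_B) / ρ_m.
Σt_A = 37 km; Σt_B = 10.87 km; Σ(ρt)_A = 99.16; Σ(ρt)_B = 23.5359 (in km·g/cm³).
e = (37 − 10.87) − (99.16 − 23.5359) / 3.39 = 3.82 km.

3.82 km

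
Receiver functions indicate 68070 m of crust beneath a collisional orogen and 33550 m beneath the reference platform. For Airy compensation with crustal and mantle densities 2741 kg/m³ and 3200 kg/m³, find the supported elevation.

Excess crust Δ = 68070 m − 33550 m = 34520 m, split between elevation h and root r with h + r = Δ.
Airy balance ρ_c h = (ρ_m − ρ_c) r gives r = h ρ_c/(ρ_m − ρ_c), so h (1 + ρ_c/(ρ_m − ρ_c)) = Δ, i.e. h = Δ (ρ_m − ρ_c)/ρ_m.
h = 34520 m × 459/3200 = 4950 m.

4950 m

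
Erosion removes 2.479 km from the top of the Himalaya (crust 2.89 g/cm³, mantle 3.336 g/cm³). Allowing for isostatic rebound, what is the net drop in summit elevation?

0.331 km

Rebound u = e ρ_c/ρ_m = 2.479 km × 2.89/3.336 = 2.148 km.
Net surface drop = e − u = 2.479 km − 2.148 km = e (ρ_m − ρ_c)/ρ_m = 0.331 km.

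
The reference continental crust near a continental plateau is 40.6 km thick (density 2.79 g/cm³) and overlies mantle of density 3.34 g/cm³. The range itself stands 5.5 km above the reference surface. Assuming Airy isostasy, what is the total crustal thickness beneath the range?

Root depth r = h ρ_c / (ρ_m − ρ_c) = 5.5 km × 2.79 / 0.55 = 27.9 km.
Total thickness = T + h + r = 40.6 km + 5.5 km + 27.9 km = 74 km.

74 km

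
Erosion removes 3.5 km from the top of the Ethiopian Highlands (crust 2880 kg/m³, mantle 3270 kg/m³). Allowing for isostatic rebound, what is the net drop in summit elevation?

Rebound u = e ρ_c/ρ_m = 3.5 km × 2880/3270 = 3.083 km.
Net surface drop = e − u = 3.5 km − 3.083 km = e (ρ_m − ρ_c)/ρ_m = 0.417 km.

0.417 km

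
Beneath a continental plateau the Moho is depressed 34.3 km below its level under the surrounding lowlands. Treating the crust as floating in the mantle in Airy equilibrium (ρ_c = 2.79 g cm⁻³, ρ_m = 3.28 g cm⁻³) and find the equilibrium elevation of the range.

6.02 km

Isostatic balance requires: ρ_c h = (ρ_m − ρ_c) r.
h = r (ρ_m − ρ_c) / ρ_c = 34.3 km × (3.28 − 2.79) / 2.79 = 6.02 km.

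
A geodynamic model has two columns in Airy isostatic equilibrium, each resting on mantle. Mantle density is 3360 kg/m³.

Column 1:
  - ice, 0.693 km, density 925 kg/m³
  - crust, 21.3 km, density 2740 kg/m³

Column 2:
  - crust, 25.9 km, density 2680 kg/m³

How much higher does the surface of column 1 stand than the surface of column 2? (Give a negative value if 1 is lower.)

−0.809 km

For any compensation level in the mantle, the mantle terms cancel and isostasy reduces to e = (Σt_1 − Σt_2) − (Σ(ρt)_1 − Σ(ρt)_2) / ρ_m.
Σt_1 = 21.993 km; Σt_2 = 25.9 km; Σ(ρt)_1 = 59003.025; Σ(ρt)_2 = 69412 (in km·kg/m³).
e = (21.993 − 25.9) − (59003.025 − 69412) / 3360 = −0.809 km.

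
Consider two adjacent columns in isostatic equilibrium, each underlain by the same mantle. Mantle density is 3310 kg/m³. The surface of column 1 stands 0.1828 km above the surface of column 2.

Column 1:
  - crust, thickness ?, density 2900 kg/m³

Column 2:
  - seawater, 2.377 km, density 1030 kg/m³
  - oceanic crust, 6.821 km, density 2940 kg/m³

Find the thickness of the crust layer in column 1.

20.8 km

Take the compensation level at the base of the deeper column (depth z_c below the surface of column 1) and equate Σ ρ_i t_i down to z_c; mantle fills any gap and the z_c terms cancel.
Column 1: x×2900 + (z_c − 0 − x)×3310
Column 2: 0.1828×0 + 2.377×1030 + 6.821×2940 + (z_c − 0.1828 − 9.198)×3310
The z_c×3310 term appears on both sides and cancels. Collect the known terms of each column as K = Σ(ρt)_known − 3310 × (depth of known layers): K_1 = 0 − 3310×0 = 0; K_2 = 22502.05 − 3310×(0.1828 + 9.198) = −8548.398.
Balance: K_1 − x×(3310 − 2900) = K_2, so x = (K_1 − K_2)/(3310 − 2900) = 8548.4/410 = 20.8 km.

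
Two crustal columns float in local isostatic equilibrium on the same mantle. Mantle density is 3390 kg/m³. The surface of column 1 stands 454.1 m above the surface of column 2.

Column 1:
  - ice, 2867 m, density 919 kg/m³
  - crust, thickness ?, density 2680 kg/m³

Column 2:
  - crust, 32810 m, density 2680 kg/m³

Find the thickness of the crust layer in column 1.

25000 m

Take the compensation level at the base of the deeper column (depth z_c below the surface of column 1) and equate Σ ρ_i t_i down to z_c; mantle fills any gap and the z_c terms cancel.
Column 1: 2867×919 + x×2680 + (z_c − 2867 − x)×3390
Column 2: 454.1×0 + 32810×2680 + (z_c − 454.1 − 32810)×3390
The z_c×3390 term appears on both sides and cancels. Collect the known terms of each column as K = Σ(ρt)_known − 3390 × (depth of known layers): K_1 = 2634773 − 3390×2867 = −7084357; K_2 = 87930800 − 3390×(454.1 + 32810) = −24834499.
Balance: K_1 − x×(3390 − 2680) = K_2, so x = (K_1 − K_2)/(3390 − 2680) = 17750100/710 = 25000 m.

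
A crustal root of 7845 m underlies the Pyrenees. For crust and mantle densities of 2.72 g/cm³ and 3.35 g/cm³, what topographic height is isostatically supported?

Balancing pressure at the compensation depth: ρ_c h = (ρ_m − ρ_c) r.
h = r (ρ_m − ρ_c) / ρ_c = 7845 m × (3.35 − 2.72) / 2.72 = 1820 m.

1820 m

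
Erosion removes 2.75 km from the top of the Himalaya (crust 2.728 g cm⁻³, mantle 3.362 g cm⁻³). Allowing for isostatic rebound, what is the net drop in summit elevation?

0.519 km

Rebound u = e ρ_c/ρ_m = 2.75 km × 2.728/3.362 = 2.231 km.
Net surface drop = e − u = 2.75 km − 2.231 km = e (ρ_m − ρ_c)/ρ_m = 0.519 km.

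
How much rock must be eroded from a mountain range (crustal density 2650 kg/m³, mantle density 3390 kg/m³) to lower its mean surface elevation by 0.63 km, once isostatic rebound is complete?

2.89 km

Net drop Δ = e − u = e − e ρ_c/ρ_m = e (ρ_m − ρ_c)/ρ_m.
e = Δ ρ_m/(ρ_m − ρ_c) = 0.63 km × 3390/740 = 2.89 km.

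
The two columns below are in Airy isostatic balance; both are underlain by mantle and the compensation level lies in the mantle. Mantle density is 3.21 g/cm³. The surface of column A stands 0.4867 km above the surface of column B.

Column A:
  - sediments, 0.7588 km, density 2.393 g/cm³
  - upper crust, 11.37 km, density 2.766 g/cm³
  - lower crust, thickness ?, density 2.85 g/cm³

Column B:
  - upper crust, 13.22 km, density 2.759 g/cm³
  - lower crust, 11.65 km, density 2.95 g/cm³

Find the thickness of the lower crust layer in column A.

Take the compensation level at the base of the deeper column (depth z_c below the surface of column A) and equate Σ ρ_i t_i down to z_c; mantle fills any gap and the z_c terms cancel.
Column A: 0.7588×2.393 + 11.37×2.766 + x×2.85 + (z_c − 12.1288 − x)×3.21
Column B: 0.4867×0 + 13.22×2.759 + 11.65×2.95 + (z_c − 0.4867 − 24.87)×3.21
The z_c×3.21 term appears on both sides and cancels. Collect the known terms of each column as K = Σ(ρt)_known − 3.21 × (depth of known layers): K_A = 33.2652284 − 3.21×12.1288 = −5.6682196; K_B = 70.84148 − 3.21×(0.4867 + 24.87) = −10.553527.
Balance: K_A − x×(3.21 − 2.85) = K_B, so x = (K_A − K_B)/(3.21 − 2.85) = 4.88531/0.36 = 13.6 km.

13.6 km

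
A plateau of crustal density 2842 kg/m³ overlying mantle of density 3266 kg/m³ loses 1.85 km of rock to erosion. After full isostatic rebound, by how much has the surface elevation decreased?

Rebound u = e ρ_c/ρ_m = 1.85 km × 2842/3266 = 1.61 km.
Net surface drop = e − u = 1.85 km − 1.61 km = e (ρ_m − ρ_c)/ρ_m = 0.24 km.

0.24 km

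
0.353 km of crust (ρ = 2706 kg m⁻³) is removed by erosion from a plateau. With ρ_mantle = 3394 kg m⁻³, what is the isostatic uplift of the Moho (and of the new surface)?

0.281 km

Unloading: uplift u = e ρ_c/ρ_m = 0.353 km × 2706/3394 = 0.281 km.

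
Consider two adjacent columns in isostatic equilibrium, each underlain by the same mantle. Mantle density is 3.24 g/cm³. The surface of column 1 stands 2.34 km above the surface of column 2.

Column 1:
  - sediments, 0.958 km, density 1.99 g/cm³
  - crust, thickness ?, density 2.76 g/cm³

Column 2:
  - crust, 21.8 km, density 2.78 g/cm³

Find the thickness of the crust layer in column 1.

Take the compensation level at the base of the deeper column (depth z_c below the surface of column 1) and equate Σ ρ_i t_i down to z_c; mantle fills any gap and the z_c terms cancel.
Column 1: 0.958×1.99 + x×2.76 + (z_c − 0.958 − x)×3.24
Column 2: 2.34×0 + 21.8×2.78 + (z_c − 2.34 − 21.8)×3.24
The z_c×3.24 term appears on both sides and cancels. Collect the known terms of each column as K = Σ(ρt)_known − 3.24 × (depth of known layers): K_1 = 1.90642 − 3.24×0.958 = −1.1975; K_2 = 60.604 − 3.24×(2.34 + 21.8) = −17.6096.
Balance: K_1 − x×(3.24 − 2.76) = K_2, so x = (K_1 − K_2)/(3.24 − 2.76) = 16.4121/0.48 = 34.2 km.

34.2 km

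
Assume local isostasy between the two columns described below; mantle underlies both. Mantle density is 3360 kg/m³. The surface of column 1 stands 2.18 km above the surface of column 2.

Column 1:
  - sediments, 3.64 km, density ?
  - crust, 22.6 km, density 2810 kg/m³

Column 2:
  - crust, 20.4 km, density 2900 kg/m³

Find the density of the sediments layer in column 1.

2180 kg/m³

Take the compensation level at the base of the deeper column (depth z_c below the surface of column 1) and equate Σ ρ_i t_i down to z_c; mantle fills any gap and the z_c terms cancel.
Column 1: 3.64×ρ + 22.6×2810 + (z_c − 26.24)×3360
Column 2: 2.18×0 + 20.4×2900 + (z_c − 2.18 − 20.4)×3360
The z_c×3360 term appears on both sides and cancels. Collect the known terms of each column as K = Σ(ρt)_known − 3360 × (depth of known layers): K_1 = 63506 − 3360×26.24 = −24660.4; K_2 = 59160 − 3360×(2.18 + 20.4) = −16708.8.
Balance: K_1 + 3.64×ρ = K_2, so ρ = (K_2 − K_1)/3.64 = 7951.6/3.64 = 2180 kg/m³.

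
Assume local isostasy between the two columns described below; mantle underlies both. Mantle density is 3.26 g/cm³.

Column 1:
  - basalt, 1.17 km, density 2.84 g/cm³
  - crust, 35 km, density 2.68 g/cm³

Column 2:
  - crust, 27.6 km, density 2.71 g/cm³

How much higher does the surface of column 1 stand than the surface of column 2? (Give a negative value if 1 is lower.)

For any compensation level in the mantle, the mantle terms cancel and isostasy reduces to e = (Σt_1 − Σt_2) − (Σ(ρt)_1 − Σ(ρt)_2) / ρ_m.
Σt_1 = 36.17 km; Σt_2 = 27.6 km; Σ(ρt)_1 = 97.1228; Σ(ρt)_2 = 74.796 (in km·g/cm³).
e = (36.17 − 27.6) − (97.1228 − 74.796) / 3.26 = 1.72 km.

1.72 km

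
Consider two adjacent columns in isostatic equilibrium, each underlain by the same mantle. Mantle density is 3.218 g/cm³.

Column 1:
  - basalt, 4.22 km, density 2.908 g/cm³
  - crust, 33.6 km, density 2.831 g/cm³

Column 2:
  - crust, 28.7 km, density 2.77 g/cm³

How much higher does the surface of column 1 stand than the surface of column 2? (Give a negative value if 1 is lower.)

0.452 km

For any compensation level in the mantle, the mantle terms cancel and isostasy reduces to e = (Σt_1 − Σt_2) − (Σ(ρt)_1 − Σ(ρt)_2) / ρ_m.
Σt_1 = 37.82 km; Σt_2 = 28.7 km; Σ(ρt)_1 = 107.39336; Σ(ρt)_2 = 79.499 (in km·g/cm³).
e = (37.82 − 28.7) − (107.39336 − 79.499) / 3.218 = 0.452 km.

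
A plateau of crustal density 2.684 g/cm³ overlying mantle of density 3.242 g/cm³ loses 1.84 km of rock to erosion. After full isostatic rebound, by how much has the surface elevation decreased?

Rebound u = e ρ_c/ρ_m = 1.84 km × 2.684/3.242 = 1.523 km.
Net surface drop = e − u = 1.84 km − 1.523 km = e (ρ_m − ρ_c)/ρ_m = 0.317 km.

0.317 km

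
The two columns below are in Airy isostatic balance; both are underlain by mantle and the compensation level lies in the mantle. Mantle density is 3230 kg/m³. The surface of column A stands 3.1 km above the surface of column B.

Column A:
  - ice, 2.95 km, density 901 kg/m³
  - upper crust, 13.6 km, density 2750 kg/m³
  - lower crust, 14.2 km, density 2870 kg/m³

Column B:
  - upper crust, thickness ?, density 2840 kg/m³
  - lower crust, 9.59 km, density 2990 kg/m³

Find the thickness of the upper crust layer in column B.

15.9 km

Take the compensation level at the base of the deeper column (depth z_c below the surface of column A) and equate Σ ρ_i t_i down to z_c; mantle fills any gap and the z_c terms cancel.
Column A: 2.95×901 + 13.6×2750 + 14.2×2870 + (z_c − 30.75)×3230
Column B: 3.1×0 + x×2840 + 9.59×2990 + (z_c − 3.1 − 9.59 − x)×3230
The z_c×3230 term appears on both sides and cancels. Collect the known terms of each column as K = Σ(ρt)_known − 3230 × (depth of known layers): K_A = 80811.95 − 3230×30.75 = −18510.55; K_B = 28674.1 − 3230×(3.1 + 9.59) = −12314.6.
Balance: K_A = K_B − x×(3230 − 2840), so x = (K_B − K_A)/(3230 − 2840) = 6195.95/390 = 15.9 km.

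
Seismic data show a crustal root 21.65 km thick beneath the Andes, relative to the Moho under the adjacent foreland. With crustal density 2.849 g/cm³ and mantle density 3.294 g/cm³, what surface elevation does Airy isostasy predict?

By Archimedes' principle applied to the lithosphere: ρ_c h = (ρ_m − ρ_c) r.
h = r (ρ_m − ρ_c) / ρ_c = 21.65 km × (3.294 − 2.849) / 2.849 = 3.38 km.

3.38 km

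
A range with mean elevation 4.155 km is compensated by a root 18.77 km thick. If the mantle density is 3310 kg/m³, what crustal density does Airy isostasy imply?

2710 kg/m³

ρ_c h = (ρ_m − ρ_c) r → ρ_c (h + r) = ρ_m r → ρ_c = ρ_m r / (h + r).
ρ_c = 3310 × 18.77 km / (4.155 km + 18.77 km) = 2710 kg/m³.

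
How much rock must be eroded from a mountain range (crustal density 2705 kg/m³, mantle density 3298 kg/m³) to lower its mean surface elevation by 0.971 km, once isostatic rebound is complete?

5.4 km

Net drop Δ = e − u = e − e ρ_c/ρ_m = e (ρ_m − ρ_c)/ρ_m.
e = Δ ρ_m/(ρ_m − ρ_c) = 0.971 km × 3298/593 = 5.4 km.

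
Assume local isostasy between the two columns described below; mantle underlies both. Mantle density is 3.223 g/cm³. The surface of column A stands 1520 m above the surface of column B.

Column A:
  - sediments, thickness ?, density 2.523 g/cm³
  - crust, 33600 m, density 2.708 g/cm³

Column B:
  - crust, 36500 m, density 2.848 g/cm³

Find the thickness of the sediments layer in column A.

Take the compensation level at the base of the deeper column (depth z_c below the surface of column A) and equate Σ ρ_i t_i down to z_c; mantle fills any gap and the z_c terms cancel.
Column A: x×2.523 + 33600×2.708 + (z_c − 33600 − x)×3.223
Column B: 1520×0 + 36500×2.848 + (z_c − 1520 − 36500)×3.223
The z_c×3.223 term appears on both sides and cancels. Collect the known terms of each column as K = Σ(ρt)_known − 3.223 × (depth of known layers): K_A = 90988.8 − 3.223×33600 = −17304; K_B = 103952 − 3.223×(1520 + 36500) = −18586.46.
Balance: K_A − x×(3.223 − 2.523) = K_B, so x = (K_A − K_B)/(3.223 − 2.523) = 1282.46/0.7 = 1830 m.

1830 m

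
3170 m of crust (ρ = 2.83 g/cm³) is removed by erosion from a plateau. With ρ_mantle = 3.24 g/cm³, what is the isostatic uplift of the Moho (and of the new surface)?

2770 m

Unloading: uplift u = e ρ_c/ρ_m = 3170 m × 2.83/3.24 = 2770 m.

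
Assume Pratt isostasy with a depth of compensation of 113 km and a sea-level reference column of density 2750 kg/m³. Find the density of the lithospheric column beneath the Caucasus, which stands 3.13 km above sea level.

2680 kg/m³

Pratt balance: ρ_ref D = ρ (D + h).
ρ = ρ_ref D/(D + h) = 2750 × 113 km/(113 km + 3.13 km) = 2680 kg/m³.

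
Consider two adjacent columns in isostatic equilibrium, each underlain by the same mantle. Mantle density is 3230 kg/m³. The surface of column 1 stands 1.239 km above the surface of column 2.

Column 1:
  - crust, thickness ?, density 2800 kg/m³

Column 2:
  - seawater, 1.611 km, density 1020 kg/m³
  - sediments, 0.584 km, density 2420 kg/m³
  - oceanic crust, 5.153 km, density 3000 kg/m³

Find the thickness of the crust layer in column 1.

Take the compensation level at the base of the deeper column (depth z_c below the surface of column 1) and equate Σ ρ_i t_i down to z_c; mantle fills any gap and the z_c terms cancel.
Column 1: x×2800 + (z_c − 0 − x)×3230
Column 2: 1.239×0 + 1.611×1020 + 0.584×2420 + 5.153×3000 + (z_c − 1.239 − 7.348)×3230
The z_c×3230 term appears on both sides and cancels. Collect the known terms of each column as K = Σ(ρt)_known − 3230 × (depth of known layers): K_1 = 0 − 3230×0 = 0; K_2 = 18515.5 − 3230×(1.239 + 7.348) = −9220.51.
Balance: K_1 − x×(3230 − 2800) = K_2, so x = (K_1 − K_2)/(3230 − 2800) = 9220.51/430 = 21.4 km.

21.4 km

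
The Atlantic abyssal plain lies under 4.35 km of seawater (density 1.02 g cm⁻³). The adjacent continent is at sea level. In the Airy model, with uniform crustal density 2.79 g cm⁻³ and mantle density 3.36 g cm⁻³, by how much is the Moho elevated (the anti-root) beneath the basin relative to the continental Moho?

13.5 km

Isostatic balance requires: replacing crust with seawater at the top is compensated by replacing crust with mantle at the base: d (ρ_c − ρ_w) = a (ρ_m − ρ_c).
a = d (ρ_c − ρ_w)/(ρ_m − ρ_c) = 4.35 km × 1.77/0.57 = 13.5 km.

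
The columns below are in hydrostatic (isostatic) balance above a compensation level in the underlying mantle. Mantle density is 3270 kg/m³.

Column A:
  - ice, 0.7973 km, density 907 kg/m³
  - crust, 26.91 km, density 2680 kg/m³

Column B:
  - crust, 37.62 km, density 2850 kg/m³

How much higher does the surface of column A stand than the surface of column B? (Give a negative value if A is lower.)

For any compensation level in the mantle, the mantle terms cancel and isostasy reduces to e = (Σt_A − Σt_B) − (Σ(ρt)_A − Σ(ρt)_B) / ρ_m.
Σt_A = 27.7073 km; Σt_B = 37.62 km; Σ(ρt)_A = 72841.9511; Σ(ρt)_B = 107217 (in km·kg/m³).
e = (27.7073 − 37.62) − (72841.9511 − 107217) / 3270 = 0.6 km.

0.6 km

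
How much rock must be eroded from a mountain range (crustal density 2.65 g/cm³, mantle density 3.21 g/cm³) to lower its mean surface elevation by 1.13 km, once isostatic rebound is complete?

Net drop Δ = e − u = e − e ρ_c/ρ_m = e (ρ_m − ρ_c)/ρ_m.
e = Δ ρ_m/(ρ_m − ρ_c) = 1.13 km × 3.21/0.56 = 6.48 km.

6.48 km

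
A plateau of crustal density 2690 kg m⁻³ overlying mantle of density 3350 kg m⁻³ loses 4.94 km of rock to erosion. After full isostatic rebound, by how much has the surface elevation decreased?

Rebound u = e ρ_c/ρ_m = 4.94 km × 2690/3350 = 3.967 km.
Net surface drop = e − u = 4.94 km − 3.967 km = e (ρ_m − ρ_c)/ρ_m = 0.973 km.

0.973 km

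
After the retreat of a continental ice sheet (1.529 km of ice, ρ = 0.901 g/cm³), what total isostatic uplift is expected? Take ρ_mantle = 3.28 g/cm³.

0.42 km

Removing the load lets mantle flow back in; uplift u satisfies ρ_ice t = ρ_m u.
u = t ρ_ice/ρ_m = 1.529 km × 0.901/3.28 = 0.42 km.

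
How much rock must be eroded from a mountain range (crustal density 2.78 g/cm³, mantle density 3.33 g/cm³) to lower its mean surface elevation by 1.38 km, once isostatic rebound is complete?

Net drop Δ = e − u = e − e ρ_c/ρ_m = e (ρ_m − ρ_c)/ρ_m.
e = Δ ρ_m/(ρ_m − ρ_c) = 1.38 km × 3.33/0.55 = 8.36 km.

8.36 km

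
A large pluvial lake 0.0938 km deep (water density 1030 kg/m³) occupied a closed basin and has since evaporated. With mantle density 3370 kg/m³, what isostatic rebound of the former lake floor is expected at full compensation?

0.0287 km

u = d ρ_w/ρ_m = 0.0938 km × 1030/3370 = 0.0287 km.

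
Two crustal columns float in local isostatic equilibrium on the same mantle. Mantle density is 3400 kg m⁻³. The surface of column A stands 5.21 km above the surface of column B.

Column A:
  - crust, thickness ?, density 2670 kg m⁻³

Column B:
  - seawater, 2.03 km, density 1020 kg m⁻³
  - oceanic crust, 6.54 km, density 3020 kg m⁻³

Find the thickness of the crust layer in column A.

34.3 km

Take the compensation level at the base of the deeper column (depth z_c below the surface of column A) and equate Σ ρ_i t_i down to z_c; mantle fills any gap and the z_c terms cancel.
Column A: x×2670 + (z_c − 0 − x)×3400
Column B: 5.21×0 + 2.03×1020 + 6.54×3020 + (z_c − 5.21 − 8.57)×3400
The z_c×3400 term appears on both sides and cancels. Collect the known terms of each column as K = Σ(ρt)_known − 3400 × (depth of known layers): K_A = 0 − 3400×0 = 0; K_B = 21821.4 − 3400×(5.21 + 8.57) = −25030.6.
Balance: K_A − x×(3400 − 2670) = K_B, so x = (K_A − K_B)/(3400 − 2670) = 25030.6/730 = 34.3 km.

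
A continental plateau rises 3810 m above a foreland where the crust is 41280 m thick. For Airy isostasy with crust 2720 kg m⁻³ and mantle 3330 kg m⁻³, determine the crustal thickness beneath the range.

Root depth r = h ρ_c / (ρ_m − ρ_c) = 3810 m × 2720 / 610 = 16990 m.
Total thickness = T + h + r = 41280 m + 3810 m + 16990 m = 62100 m.

62100 m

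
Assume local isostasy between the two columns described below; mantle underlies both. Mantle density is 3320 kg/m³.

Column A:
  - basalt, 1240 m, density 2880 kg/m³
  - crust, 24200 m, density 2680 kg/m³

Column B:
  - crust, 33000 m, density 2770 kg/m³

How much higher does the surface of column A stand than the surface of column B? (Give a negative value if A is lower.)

For any compensation level in the mantle, the mantle terms cancel and isostasy reduces to e = (Σt_A − Σt_B) − (Σ(ρt)_A − Σ(ρt)_B) / ρ_m.
Σt_A = 25440 m; Σt_B = 33000 m; Σ(ρt)_A = 68427200; Σ(ρt)_B = 91410000 (in m·kg/m³).
e = (25440 − 33000) − (68427200 − 91410000) / 3320 = −637 m.

−637 m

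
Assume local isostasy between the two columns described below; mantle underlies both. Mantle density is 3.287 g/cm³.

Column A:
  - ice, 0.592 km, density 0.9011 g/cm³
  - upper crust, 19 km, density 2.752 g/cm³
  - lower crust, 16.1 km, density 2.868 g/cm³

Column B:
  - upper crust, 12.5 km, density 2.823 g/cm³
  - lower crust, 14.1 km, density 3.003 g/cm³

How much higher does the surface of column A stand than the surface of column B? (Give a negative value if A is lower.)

2.59 km

For any compensation level in the mantle, the mantle terms cancel and isostasy reduces to e = (Σt_A − Σt_B) − (Σ(ρt)_A − Σ(ρt)_B) / ρ_m.
Σt_A = 35.692 km; Σt_B = 26.6 km; Σ(ρt)_A = 98.9962512; Σ(ρt)_B = 77.6298 (in km·g/cm³).
e = (35.692 − 26.6) − (98.9962512 − 77.6298) / 3.287 = 2.59 km.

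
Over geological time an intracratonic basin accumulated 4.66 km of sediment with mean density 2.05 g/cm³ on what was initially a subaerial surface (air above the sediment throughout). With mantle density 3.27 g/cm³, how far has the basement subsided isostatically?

Subaerial load: s = t ρ_sed / ρ_m = 4.66 km × 2.05/3.27 = 2.92 km.

2.92 km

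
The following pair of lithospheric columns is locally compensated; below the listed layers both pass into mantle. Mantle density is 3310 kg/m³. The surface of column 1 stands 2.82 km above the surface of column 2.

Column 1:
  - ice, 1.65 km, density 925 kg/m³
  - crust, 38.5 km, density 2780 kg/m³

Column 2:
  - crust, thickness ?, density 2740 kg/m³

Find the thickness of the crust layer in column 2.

Take the compensation level at the base of the deeper column (depth z_c below the surface of column 1) and equate Σ ρ_i t_i down to z_c; mantle fills any gap and the z_c terms cancel.
Column 1: 1.65×925 + 38.5×2780 + (z_c − 40.15)×3310
Column 2: 2.82×0 + x×2740 + (z_c − 2.82 − 0 − x)×3310
The z_c×3310 term appears on both sides and cancels. Collect the known terms of each column as K = Σ(ρt)_known − 3310 × (depth of known layers): K_1 = 108556.25 − 3310×40.15 = −24340.25; K_2 = 0 − 3310×(2.82 + 0) = −9334.2.
Balance: K_1 = K_2 − x×(3310 − 2740), so x = (K_2 − K_1)/(3310 − 2740) = 15006.1/570 = 26.3 km.

26.3 km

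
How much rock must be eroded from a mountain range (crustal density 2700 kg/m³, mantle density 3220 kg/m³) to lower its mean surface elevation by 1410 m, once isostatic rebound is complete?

8730 m

Net drop Δ = e − u = e − e ρ_c/ρ_m = e (ρ_m − ρ_c)/ρ_m.
e = Δ ρ_m/(ρ_m − ρ_c) = 1410 m × 3220/520 = 8730 m.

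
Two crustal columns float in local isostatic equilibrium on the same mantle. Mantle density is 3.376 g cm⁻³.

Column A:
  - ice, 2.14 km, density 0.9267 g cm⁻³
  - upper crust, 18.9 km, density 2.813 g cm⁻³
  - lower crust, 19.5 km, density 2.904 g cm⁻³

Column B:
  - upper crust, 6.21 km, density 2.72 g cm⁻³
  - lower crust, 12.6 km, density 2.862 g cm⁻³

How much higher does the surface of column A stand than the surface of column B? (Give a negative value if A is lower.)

4.31 km

For any compensation level in the mantle, the mantle terms cancel and isostasy reduces to e = (Σt_A − Σt_B) − (Σ(ρt)_A − Σ(ρt)_B) / ρ_m.
Σt_A = 40.54 km; Σt_B = 18.81 km; Σ(ρt)_A = 111.776838; Σ(ρt)_B = 52.9524 (in km·g cm⁻³).
e = (40.54 − 18.81) − (111.776838 − 52.9524) / 3.376 = 4.31 km.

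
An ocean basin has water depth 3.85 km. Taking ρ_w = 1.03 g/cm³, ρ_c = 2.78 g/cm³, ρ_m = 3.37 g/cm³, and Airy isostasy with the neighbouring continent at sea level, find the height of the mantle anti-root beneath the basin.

11.4 km

By Archimedes' principle applied to the lithosphere: replacing crust with seawater at the top is compensated by replacing crust with mantle at the base: d (ρ_c − ρ_w) = a (ρ_m − ρ_c).
a = d (ρ_c − ρ_w)/(ρ_m − ρ_c) = 3.85 km × 1.75/0.59 = 11.4 km.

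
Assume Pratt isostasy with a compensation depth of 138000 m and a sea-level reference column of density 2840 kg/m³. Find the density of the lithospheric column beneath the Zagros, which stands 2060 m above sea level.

Pratt balance: ρ_ref D = ρ (D + h).
ρ = ρ_ref D/(D + h) = 2840 × 138000 m/(138000 m + 2060 m) = 2800 kg/m³.

2800 kg/m³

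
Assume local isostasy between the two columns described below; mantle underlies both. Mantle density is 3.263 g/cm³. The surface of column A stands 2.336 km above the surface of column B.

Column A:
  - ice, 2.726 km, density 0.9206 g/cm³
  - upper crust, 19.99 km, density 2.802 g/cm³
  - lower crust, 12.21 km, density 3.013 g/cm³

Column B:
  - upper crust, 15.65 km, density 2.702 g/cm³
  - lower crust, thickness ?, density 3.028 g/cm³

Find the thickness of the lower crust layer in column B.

9.58 km

Take the compensation level at the base of the deeper column (depth z_c below the surface of column A) and equate Σ ρ_i t_i down to z_c; mantle fills any gap and the z_c terms cancel.
Column A: 2.726×0.9206 + 19.99×2.802 + 12.21×3.013 + (z_c − 34.926)×3.263
Column B: 2.336×0 + 15.65×2.702 + x×3.028 + (z_c − 2.336 − 15.65 − x)×3.263
The z_c×3.263 term appears on both sides and cancels. Collect the known terms of each column as K = Σ(ρt)_known − 3.263 × (depth of known layers): K_A = 95.3102656 − 3.263×34.926 = −18.6532724; K_B = 42.2863 − 3.263×(2.336 + 15.65) = −16.402018.
Balance: K_A = K_B − x×(3.263 − 3.028), so x = (K_B − K_A)/(3.263 − 3.028) = 2.25125/0.235 = 9.58 km.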